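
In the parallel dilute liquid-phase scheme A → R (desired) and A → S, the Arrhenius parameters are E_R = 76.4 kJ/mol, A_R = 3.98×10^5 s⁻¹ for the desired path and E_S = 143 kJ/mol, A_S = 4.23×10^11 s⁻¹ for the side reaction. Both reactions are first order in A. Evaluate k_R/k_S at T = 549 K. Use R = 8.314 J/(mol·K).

With equal orders, S_{R/S} = k_R/k_S = (A_R/A_S)·exp[(E_S−E_R)/(RT)].
(E_S−E_R)/(RT) = (143−76.4)×10³/(8.314×549) = 66600/4564 = 14.59.
k_R/k_S = (3.98×10^5/4.23×10^11)·exp(14.59) = 9.409×10^-7 × 2.172×10^6 = 2.04.
Since E_R < E_S, lowering the temperature improves selectivity toward R.

2.04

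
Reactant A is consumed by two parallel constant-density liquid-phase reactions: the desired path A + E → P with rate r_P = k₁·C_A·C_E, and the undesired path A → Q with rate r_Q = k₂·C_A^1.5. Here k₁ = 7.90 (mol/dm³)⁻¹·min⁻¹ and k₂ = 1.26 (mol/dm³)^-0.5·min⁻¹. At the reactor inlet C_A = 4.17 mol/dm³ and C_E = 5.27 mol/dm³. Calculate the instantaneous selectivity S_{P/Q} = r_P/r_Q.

S_{P/Q} = r_P/r_Q = (k₁·C_A·C_E)/(k₂·C_A^1.5) = (k₁/k₂)·C_A^-0.5·C_E.
= (7.90×4.170×5.270) / (1.26×4.170^1.5) = 173.6/10.73 = 16.2.
The undesired path is higher order in A, so low C_A (CSTR or dilute feed) favours P.

16.2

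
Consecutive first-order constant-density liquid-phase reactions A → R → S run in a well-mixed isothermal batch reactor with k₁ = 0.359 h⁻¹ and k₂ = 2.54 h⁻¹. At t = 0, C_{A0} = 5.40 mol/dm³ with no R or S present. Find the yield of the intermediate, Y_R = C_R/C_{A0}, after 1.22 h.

0.0988

The intermediate concentration in a first-order A→B→C sequence is C_R = k₁C_{A0}(e^(−k₁t) − e^(−k₂t))/(k₂−k₁).
e^(−k₁t) = e^(−0.359×1.22) = e^(−0.4380) = 0.6453; e^(−k₂t) = e^(−3.099) = 0.04510.
C_R = 0.359×5.40/(2.54−0.359) × (0.6453−0.04510) = 0.8889×0.6002 = 0.5335 mol/dm³.
Y_R = C_R/C_{A0} = 0.5335/5.40 = 0.0988.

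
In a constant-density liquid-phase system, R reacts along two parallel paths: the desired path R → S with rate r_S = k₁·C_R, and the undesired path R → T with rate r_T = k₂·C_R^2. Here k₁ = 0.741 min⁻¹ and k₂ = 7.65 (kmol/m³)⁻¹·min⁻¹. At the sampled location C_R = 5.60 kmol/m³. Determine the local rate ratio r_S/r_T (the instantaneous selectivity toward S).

S_{S/T} = r_S/r_T = (k₁·C_R)/(k₂·C_R^2) = (k₁/k₂)·C_R⁻¹.
= (0.741×5.600) / (7.65×5.600^2) = 4.150/239.9 = 0.0173.

0.0173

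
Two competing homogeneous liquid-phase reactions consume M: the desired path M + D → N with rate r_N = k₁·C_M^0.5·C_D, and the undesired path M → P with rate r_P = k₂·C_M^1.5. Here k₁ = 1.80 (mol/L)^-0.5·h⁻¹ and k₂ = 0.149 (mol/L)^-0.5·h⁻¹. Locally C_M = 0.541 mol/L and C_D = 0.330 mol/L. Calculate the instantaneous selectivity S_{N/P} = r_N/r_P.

7.37

S_{N/P} = r_N/r_P = (k₁·C_M^0.5·C_D)/(k₂·C_M^1.5) = (k₁/k₂)·C_M⁻¹·C_D.
= (1.80×0.5410^0.5×0.3300) / (0.149×0.5410^1.5) = 0.4369/0.05929 = 7.37.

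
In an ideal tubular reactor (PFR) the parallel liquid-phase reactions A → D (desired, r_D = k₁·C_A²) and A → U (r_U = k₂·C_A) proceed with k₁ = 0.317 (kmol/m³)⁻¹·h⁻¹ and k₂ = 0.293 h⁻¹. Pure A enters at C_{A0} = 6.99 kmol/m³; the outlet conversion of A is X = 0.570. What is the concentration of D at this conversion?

C_A = C_{A0}(1−X) = 3.006 kmol/m³.
Along a PFR/batch, dC_U/dC_A = −r_U/(r_D+r_U) = −k₂/(k₂+k₁·C_A).
Integrating from C_{A0} to C_A: C_U = (0.293/0.317)·ln[(0.293+0.317·6.99)/(0.293+0.317·3.01)] = 0.9243·ln(2.509/1.246) = 0.6470 kmol/m³.
Then C_D = (C_{A0}−C_A) − C_U = 3.984 − 0.6470 = 3.337 kmol/m³.

3.34 kmol/m³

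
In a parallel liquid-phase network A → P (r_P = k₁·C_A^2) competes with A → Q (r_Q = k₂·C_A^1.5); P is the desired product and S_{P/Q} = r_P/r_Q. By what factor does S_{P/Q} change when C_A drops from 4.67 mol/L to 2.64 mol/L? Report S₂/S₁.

S_{P/Q} = (k₁/k₂)·C_A^0.5, so S₂/S₁ = (C_{A,2}/C_{A,1})^0.5.
= (2.64/4.67)^0.5 = (0.5653)^0.5 = 0.752.

0.752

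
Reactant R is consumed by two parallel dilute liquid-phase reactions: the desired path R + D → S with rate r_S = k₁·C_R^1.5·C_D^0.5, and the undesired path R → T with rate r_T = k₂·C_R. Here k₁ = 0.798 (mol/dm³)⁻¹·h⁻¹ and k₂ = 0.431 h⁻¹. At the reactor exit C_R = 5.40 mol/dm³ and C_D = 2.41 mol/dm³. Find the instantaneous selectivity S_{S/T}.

S_{S/T} = r_S/r_T = (k₁·C_R^1.5·C_D^0.5)/(k₂·C_R) = (k₁/k₂)·C_R^0.5·C_D^0.5.
= (0.798×5.400^1.5×2.410^0.5) / (0.431×5.400) = 15.55/2.327 = 6.68.
Since the desired path is higher order in R, keeping C_R high (PFR or concentrated feed) favours S.

6.68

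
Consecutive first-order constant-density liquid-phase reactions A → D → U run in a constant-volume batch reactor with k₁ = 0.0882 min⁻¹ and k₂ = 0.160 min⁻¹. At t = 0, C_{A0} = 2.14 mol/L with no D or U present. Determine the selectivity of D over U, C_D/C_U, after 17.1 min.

0.328

Solving the coupled first-order balances gives C_D(t) = [k₁/(k₂−k₁)]·C_{A0}·(e^(−k₁t) − e^(−k₂t)).
e^(−k₁t) = e^(−0.0882×17.1) = e^(−1.508) = 0.2213; e^(−k₂t) = e^(−2.736) = 0.06483.
C_D = 0.0882×2.14/(0.160−0.0882) × (0.2213−0.06483) = 2.629×0.1565 = 0.4113 mol/L.
C_A = C_{A0}e^(−k₁t) = 0.4736 mol/L, so C_U = C_{A0}−C_A−C_D = 1.255 mol/L; C_D/C_U = 0.328.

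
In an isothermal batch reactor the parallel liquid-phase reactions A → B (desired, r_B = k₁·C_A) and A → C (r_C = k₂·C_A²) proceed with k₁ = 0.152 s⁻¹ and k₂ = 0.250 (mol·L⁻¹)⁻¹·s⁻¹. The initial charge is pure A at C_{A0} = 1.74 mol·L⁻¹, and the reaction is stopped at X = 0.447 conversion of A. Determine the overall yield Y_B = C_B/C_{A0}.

C_A = C_{A0}(1−X) = 0.9622 mol·L⁻¹.
Along a PFR/batch, dC_B/dC_A = −r_B/(r_B+r_C) = −k₁/(k₁+k₂·C_A).
Integrating from C_{A0} to C_A: C_B = (0.152/0.250)·ln[(0.152+0.250·1.74)/(0.152+0.250·0.962)] = 0.6080·ln(0.5870/0.3926) = 0.2446 mol·L⁻¹.
Y_B = C_B/C_{A0} = 0.2446/1.74 = 0.141.

0.141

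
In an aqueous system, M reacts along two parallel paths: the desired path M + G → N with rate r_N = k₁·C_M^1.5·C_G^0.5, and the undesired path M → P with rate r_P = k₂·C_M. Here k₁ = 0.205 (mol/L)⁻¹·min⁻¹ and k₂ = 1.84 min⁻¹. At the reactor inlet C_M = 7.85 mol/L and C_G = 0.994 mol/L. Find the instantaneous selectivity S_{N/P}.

S_{N/P} = r_N/r_P = (k₁·C_M^1.5·C_G^0.5)/(k₂·C_M) = (k₁/k₂)·C_M^0.5·C_G^0.5.
= (0.205×7.850^1.5×0.9940^0.5) / (1.84×7.850) = 4.495/14.44 = 0.311.
Since the desired path is higher order in M, keeping C_M high (PFR or concentrated feed) favours N.

0.311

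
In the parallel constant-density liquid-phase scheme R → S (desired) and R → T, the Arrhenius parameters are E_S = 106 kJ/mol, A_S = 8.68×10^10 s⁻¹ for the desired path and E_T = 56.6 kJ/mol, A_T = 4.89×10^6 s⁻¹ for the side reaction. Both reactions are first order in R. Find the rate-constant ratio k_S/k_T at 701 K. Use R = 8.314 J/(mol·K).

With equal orders, S_{S/T} = k_S/k_T = (A_S/A_T)·exp[(E_T−E_S)/(RT)].
(E_T−E_S)/(RT) = (56.6−106)×10³/(8.314×701) = -49400/5828 = -8.476.
k_S/k_T = (8.68×10^10/4.89×10^6)·exp(-8.476) = 17751 × 2.084×10^-4 = 3.70.

3.70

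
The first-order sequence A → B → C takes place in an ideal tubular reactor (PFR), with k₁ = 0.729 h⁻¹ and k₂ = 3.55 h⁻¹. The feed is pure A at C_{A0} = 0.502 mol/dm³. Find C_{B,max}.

For a first-order series the maximum intermediate yield is C_{B,max}/C_{A0} = (k₁/k₂)^[k₂/(k₂−k₁)].
= (0.729/3.55)^(3.55/(3.55−0.729)) = (0.2054)^(1.258) = 0.1364.
C_{B,max} = 0.1364×0.502 = 0.0685 mol/dm³.

0.0685 mol/dm³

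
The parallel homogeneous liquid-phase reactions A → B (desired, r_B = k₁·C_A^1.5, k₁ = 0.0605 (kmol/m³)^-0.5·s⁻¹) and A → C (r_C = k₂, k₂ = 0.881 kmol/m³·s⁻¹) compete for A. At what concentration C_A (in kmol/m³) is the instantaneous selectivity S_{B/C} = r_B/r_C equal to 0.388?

3.17 kmol/m³

S_{B/C} = (k₁/k₂)·C_A^1.5 ⇒ C_A = (S·k₂/k₁)^(1/1.5).
= (0.388×0.881/0.0605)^(0.6667) = (5.650)^(0.6667) = 3.17 kmol/m³.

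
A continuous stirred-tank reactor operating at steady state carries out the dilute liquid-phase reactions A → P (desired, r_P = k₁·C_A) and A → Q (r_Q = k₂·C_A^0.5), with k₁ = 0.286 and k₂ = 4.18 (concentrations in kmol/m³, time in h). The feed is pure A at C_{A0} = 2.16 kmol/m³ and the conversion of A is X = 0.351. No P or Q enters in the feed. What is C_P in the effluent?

Exit C_A = C_{A0}(1−X) = 2.16×0.649 = 1.402 kmol/m³.
A CSTR operates uniformly at the exit composition, giving r_P = 0.4009 and r_Q = 4.949 (each k·C_A^n at C_A = 1.402).
Fraction of consumed A going to P: r_P/(r_P+r_Q) = 0.07494.
C_P = 0.07494·C_{A0}·X = 0.07494×2.16×0.351 = 0.0568 kmol/m³.

0.0568 kmol/m³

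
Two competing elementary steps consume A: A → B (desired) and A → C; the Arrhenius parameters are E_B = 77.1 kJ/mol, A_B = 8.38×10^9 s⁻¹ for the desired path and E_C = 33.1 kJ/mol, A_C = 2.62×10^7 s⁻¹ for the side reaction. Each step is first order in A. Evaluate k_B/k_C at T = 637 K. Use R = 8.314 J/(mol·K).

Since both paths have the same order in A, the concentration cancels and S_{B/C} = k_B/k_C = (A_B/A_C)·exp[(E_C−E_B)/(RT)].
(E_C−E_B)/(RT) = (33.1−77.1)×10³/(8.314×637) = -44000/5296 = -8.308.
k_B/k_C = (8.38×10^9/2.62×10^7)·exp(-8.308) = 319.8 × 2.465×10^-4 = 0.0788.
Since E_B > E_C, raising the temperature improves selectivity toward B.

0.0788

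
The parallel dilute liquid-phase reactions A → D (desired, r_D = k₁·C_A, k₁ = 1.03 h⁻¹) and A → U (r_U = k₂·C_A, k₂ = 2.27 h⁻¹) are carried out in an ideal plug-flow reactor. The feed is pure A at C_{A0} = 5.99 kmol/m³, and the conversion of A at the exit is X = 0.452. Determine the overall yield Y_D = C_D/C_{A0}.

C_A = C_{A0}(1−X) = 3.283 kmol/m³.
Both paths are first order in A, so the instantaneous fraction to D is constant: dC_D/d(−C_A) = k₁/(k₁+k₂) = 0.3121.
C_D = 0.3121·(C_{A0}−C_A) = 0.3121×2.707 = 0.845 kmol/m³.
Y_D = C_D/C_{A0} = 0.8451/5.99 = 0.141.

0.141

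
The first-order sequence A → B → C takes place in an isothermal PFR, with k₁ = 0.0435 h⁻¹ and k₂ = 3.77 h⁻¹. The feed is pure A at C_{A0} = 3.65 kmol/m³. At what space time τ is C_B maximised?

1.20 h

The intermediate peaks when r₁ = r₂, i.e. k₁e^(−k₁τ) = k₂e^(−k₂τ), giving τ_opt = ln(k₂/k₁)/(k₂−k₁).
= ln(3.77/0.0435)/(3.77−0.0435) = ln(86.67)/3.727 = 4.462/3.727 = 1.20 h.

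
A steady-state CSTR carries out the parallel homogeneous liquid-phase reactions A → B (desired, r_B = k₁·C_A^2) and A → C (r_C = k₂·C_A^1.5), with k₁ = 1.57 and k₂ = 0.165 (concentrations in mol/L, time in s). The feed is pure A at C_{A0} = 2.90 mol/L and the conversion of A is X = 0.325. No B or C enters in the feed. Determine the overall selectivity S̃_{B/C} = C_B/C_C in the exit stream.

13.3

Exit C_A = C_{A0}(1−X) = 2.90×0.675 = 1.958 mol/L.
Rates in a CSTR are evaluated at the outlet concentration: r_B = 1.57×1.958^2 = 6.016, r_C = 0.165×1.958^1.5 = 0.4519.
Overall selectivity = C_B/C_C = r_Bτ/(r_Cτ) = r_B/r_C = 13.3.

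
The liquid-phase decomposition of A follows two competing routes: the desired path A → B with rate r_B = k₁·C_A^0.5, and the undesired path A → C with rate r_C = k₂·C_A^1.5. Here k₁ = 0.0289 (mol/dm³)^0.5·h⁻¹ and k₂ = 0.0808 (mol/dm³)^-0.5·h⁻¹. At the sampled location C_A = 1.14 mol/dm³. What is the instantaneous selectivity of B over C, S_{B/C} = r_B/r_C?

0.314

S_{B/C} = r_B/r_C = (k₁·C_A^0.5)/(k₂·C_A^1.5) = (k₁/k₂)·C_A⁻¹.
= (0.0289×1.140^0.5) / (0.0808×1.140^1.5) = 0.03086/0.09835 = 0.314.
The undesired path is higher order in A, so low C_A (CSTR or dilute feed) favours B.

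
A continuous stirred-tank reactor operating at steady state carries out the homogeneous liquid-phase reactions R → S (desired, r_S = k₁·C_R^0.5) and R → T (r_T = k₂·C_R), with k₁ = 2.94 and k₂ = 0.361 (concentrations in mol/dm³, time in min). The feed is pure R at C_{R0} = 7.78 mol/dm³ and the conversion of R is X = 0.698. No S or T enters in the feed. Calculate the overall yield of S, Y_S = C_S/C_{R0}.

Exit C_R = C_{R0}(1−X) = 7.78×0.302 = 2.350 mol/dm³.
Rates in a CSTR are evaluated at the outlet concentration: r_S = 2.94×2.350^0.5 = 4.507, r_T = 0.361×2.350 = 0.8482.
Fraction of consumed R going to S: r_S/(r_S+r_T) = 0.8416.
C_S = 0.8416·C_{R0}·X = 0.8416×7.78×0.698 = 4.57 mol/dm³; Y_S = C_S/C_{R0} = 0.587.

0.587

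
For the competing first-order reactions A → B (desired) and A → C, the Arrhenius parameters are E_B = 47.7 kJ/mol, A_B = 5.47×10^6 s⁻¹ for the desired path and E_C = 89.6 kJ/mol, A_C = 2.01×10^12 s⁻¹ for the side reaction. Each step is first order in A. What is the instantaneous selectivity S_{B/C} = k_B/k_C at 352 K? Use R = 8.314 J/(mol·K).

4.49

Since both paths have the same order in A, the concentration cancels and S_{B/C} = k_B/k_C = (A_B/A_C)·exp[(E_C−E_B)/(RT)].
(E_C−E_B)/(RT) = (89.6−47.7)×10³/(8.314×352) = 41900/2927 = 14.32.
k_B/k_C = (5.47×10^6/2.01×10^12)·exp(14.32) = 2.721×10^-6 × 1.652×10^6 = 4.49.
Since E_B < E_C, lowering the temperature improves selectivity toward B.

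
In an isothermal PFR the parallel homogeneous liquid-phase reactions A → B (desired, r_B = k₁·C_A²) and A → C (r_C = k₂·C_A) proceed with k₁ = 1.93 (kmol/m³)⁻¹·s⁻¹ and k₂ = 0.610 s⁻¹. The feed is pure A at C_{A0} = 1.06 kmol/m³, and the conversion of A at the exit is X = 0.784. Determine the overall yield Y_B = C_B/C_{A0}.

C_A = C_{A0}(1−X) = 0.2290 kmol/m³.
Along a PFR/batch, dC_C/dC_A = −r_C/(r_B+r_C) = −k₂/(k₂+k₁·C_A).
Integrating from C_{A0} to C_A: C_C = (0.610/1.93)·ln[(0.610+1.93·1.06)/(0.610+1.93·0.229)] = 0.3161·ln(2.656/1.052) = 0.2927 kmol/m³.
Then C_B = (C_{A0}−C_A) − C_C = 0.8310 − 0.2927 = 0.5383 kmol/m³.
Y_B = C_B/C_{A0} = 0.5383/1.06 = 0.508.

0.508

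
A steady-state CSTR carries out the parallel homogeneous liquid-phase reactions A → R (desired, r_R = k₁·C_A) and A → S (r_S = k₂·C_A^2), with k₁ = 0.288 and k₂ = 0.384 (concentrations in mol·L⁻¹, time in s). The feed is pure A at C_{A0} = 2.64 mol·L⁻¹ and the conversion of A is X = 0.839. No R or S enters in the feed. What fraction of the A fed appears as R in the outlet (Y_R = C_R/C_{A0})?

0.536

Exit C_A = C_{A0}(1−X) = 2.64×0.161 = 0.4250 mol·L⁻¹.
A CSTR operates uniformly at the exit composition, giving r_R = 0.1224 and r_S = 0.06937 (each k·C_A^n at C_A = 0.4250).
Fraction of consumed A going to R: r_R/(r_R+r_S) = 0.6383.
C_R = 0.6383·C_{A0}·X = 0.6383×2.64×0.839 = 1.41 mol·L⁻¹; Y_R = C_R/C_{A0} = 0.536.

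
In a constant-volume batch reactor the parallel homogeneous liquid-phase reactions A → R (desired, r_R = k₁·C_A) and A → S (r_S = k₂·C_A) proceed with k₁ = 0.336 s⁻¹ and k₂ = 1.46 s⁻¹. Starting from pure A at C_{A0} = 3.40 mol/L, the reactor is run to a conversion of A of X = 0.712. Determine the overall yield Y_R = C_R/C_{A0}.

0.133

C_A = C_{A0}(1−X) = 0.9792 mol/L.
Both paths are first order in A, so the instantaneous fraction to R is constant: dC_R/d(−C_A) = k₁/(k₁+k₂) = 0.1871.
C_R = 0.1871·(C_{A0}−C_A) = 0.1871×2.421 = 0.453 mol/L.
Y_R = C_R/C_{A0} = 0.4529/3.40 = 0.133.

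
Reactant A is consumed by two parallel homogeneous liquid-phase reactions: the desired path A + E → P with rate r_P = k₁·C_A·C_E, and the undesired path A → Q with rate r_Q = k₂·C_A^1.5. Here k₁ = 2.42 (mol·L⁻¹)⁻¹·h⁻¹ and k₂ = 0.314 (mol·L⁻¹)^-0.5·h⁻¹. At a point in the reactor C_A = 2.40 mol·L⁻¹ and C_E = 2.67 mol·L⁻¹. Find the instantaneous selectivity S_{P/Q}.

13.3

S_{P/Q} = r_P/r_Q = (k₁·C_A·C_E)/(k₂·C_A^1.5) = (k₁/k₂)·C_A^-0.5·C_E.
= (2.42×2.400×2.670) / (0.314×2.400^1.5) = 15.51/1.167 = 13.3.
The undesired path is higher order in A, so low C_A (CSTR or dilute feed) favours P.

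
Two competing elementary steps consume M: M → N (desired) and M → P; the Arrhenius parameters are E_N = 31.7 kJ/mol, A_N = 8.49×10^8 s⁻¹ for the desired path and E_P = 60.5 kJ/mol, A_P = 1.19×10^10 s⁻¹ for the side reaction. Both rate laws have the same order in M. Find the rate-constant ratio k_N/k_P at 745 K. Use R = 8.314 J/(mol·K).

7.46

k_N/k_P = (A_N/A_P)·exp[−(E_N−E_P)/(RT)] = (A_N/A_P)·exp[(E_P−E_N)/(RT)].
(E_P−E_N)/(RT) = (60.5−31.7)×10³/(8.314×745) = 28800/6194 = 4.650.
k_N/k_P = (8.49×10^8/1.19×10^10)·exp(4.650) = 0.07134 × 104.6 = 7.46.
Since E_N < E_P, lowering the temperature improves selectivity toward N.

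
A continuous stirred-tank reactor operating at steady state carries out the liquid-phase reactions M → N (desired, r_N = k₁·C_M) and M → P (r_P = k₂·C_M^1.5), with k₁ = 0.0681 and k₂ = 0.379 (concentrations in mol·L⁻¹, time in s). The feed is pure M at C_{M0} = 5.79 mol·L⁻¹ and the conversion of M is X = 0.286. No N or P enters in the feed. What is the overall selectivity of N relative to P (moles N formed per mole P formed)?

0.0884

Exit C_M = C_{M0}(1−X) = 5.79×0.714 = 4.134 mol·L⁻¹.
A CSTR operates uniformly at the exit composition, giving r_N = 0.2815 and r_P = 3.186 (each k·C_M^n at C_M = 4.134).
Overall selectivity = C_N/C_P = r_Nτ/(r_Pτ) = r_N/r_P = 0.0884.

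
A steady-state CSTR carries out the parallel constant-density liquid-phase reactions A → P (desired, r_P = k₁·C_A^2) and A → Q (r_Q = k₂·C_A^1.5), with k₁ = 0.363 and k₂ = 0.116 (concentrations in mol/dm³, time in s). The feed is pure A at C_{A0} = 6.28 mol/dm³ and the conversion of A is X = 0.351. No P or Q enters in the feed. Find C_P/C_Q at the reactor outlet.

Exit C_A = C_{A0}(1−X) = 6.28×0.649 = 4.076 mol/dm³.
Rates in a CSTR are evaluated at the outlet concentration: r_P = 0.363×4.076^2 = 6.030, r_Q = 0.116×4.076^1.5 = 0.9545.
Overall selectivity = C_P/C_Q = r_Pτ/(r_Qτ) = r_P/r_Q = 6.32.

6.32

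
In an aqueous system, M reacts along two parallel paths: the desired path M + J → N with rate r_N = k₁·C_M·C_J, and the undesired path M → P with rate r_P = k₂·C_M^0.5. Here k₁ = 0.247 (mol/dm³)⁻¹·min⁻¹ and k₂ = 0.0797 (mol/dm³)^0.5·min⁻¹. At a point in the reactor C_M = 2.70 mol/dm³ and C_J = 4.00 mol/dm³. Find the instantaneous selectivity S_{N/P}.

20.4

S_{N/P} = r_N/r_P = (k₁·C_M·C_J)/(k₂·C_M^0.5) = (k₁/k₂)·C_M^0.5·C_J.
= (0.247×2.700×4.000) / (0.0797×2.700^0.5) = 2.668/0.1310 = 20.4.
Since the desired path is higher order in M, keeping C_M high (PFR or concentrated feed) favours N.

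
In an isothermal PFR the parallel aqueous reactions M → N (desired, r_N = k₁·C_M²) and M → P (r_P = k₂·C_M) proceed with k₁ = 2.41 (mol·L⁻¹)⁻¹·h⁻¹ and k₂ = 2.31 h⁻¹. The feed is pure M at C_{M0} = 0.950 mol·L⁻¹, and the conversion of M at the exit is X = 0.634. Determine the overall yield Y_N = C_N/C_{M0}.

C_M = C_{M0}(1−X) = 0.3477 mol·L⁻¹.
Along a PFR/batch, dC_P/dC_M = −r_P/(r_N+r_P) = −k₂/(k₂+k₁·C_M).
Integrating from C_{M0} to C_M: C_P = (2.31/2.41)·ln[(2.31+2.41·0.950)/(2.31+2.41·0.348)] = 0.9585·ln(4.599/3.148) = 0.3635 mol·L⁻¹.
Then C_N = (C_{M0}−C_M) − C_P = 0.6023 − 0.3635 = 0.2388 mol·L⁻¹.
Y_N = C_N/C_{M0} = 0.2388/0.950 = 0.251.

0.251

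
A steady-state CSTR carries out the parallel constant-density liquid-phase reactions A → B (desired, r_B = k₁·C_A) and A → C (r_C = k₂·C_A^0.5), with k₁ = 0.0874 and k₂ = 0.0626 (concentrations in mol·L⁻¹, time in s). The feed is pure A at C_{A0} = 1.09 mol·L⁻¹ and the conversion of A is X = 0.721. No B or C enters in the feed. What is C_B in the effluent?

Exit C_A = C_{A0}(1−X) = 1.09×0.279 = 0.3041 mol·L⁻¹.
A CSTR operates uniformly at the exit composition, giving r_B = 0.02658 and r_C = 0.03452 (each k·C_A^n at C_A = 0.3041).
Fraction of consumed A going to B: r_B/(r_B+r_C) = 0.4350.
C_B = 0.4350·C_{A0}·X = 0.4350×1.09×0.721 = 0.342 mol·L⁻¹.

0.342 mol·L⁻¹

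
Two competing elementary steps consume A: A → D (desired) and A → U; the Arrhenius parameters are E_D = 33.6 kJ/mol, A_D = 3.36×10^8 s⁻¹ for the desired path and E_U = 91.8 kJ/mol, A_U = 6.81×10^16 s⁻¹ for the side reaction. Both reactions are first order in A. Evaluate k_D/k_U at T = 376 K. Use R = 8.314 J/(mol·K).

k_D/k_U = (A_D/A_U)·exp[−(E_D−E_U)/(RT)] = (A_D/A_U)·exp[(E_U−E_D)/(RT)].
(E_U−E_D)/(RT) = (91.8−33.6)×10³/(8.314×376) = 58200/3126 = 18.62.
k_D/k_U = (3.36×10^8/6.81×10^16)·exp(18.62) = 4.934×10^-9 × 1.218×10^8 = 0.601.
Since E_D < E_U, lowering the temperature improves selectivity toward D.

0.601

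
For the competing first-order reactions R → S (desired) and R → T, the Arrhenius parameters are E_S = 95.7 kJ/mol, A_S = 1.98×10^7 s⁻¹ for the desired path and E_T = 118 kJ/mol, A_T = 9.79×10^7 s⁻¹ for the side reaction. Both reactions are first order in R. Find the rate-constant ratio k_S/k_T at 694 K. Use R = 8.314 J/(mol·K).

Since both paths have the same order in R, the concentration cancels and S_{S/T} = k_S/k_T = (A_S/A_T)·exp[(E_T−E_S)/(RT)].
(E_T−E_S)/(RT) = (118−95.7)×10³/(8.314×694) = 22300/5770 = 3.865.
k_S/k_T = (1.98×10^7/9.79×10^7)·exp(3.865) = 0.2022 × 47.70 = 9.65.
Since E_S < E_T, lowering the temperature improves selectivity toward S.

9.65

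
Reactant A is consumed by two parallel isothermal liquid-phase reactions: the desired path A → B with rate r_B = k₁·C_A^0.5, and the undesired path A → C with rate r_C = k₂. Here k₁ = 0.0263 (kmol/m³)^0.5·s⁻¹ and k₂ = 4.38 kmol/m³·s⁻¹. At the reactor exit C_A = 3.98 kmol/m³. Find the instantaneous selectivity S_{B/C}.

0.0120

S_{B/C} = r_B/r_C = (k₁·C_A^0.5)/(k₂) = (k₁/k₂)·C_A^0.5.
= (0.0263×3.980^0.5) / (4.38) = 0.05247/4.380 = 0.0120.
Since the desired path is higher order in A, keeping C_A high (PFR or concentrated feed) favours B.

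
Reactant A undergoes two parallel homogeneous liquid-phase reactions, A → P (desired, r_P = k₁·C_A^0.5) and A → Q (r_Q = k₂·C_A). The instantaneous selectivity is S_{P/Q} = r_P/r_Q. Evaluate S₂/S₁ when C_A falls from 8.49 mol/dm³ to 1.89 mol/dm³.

S_{P/Q} = (k₁/k₂)·C_A^-0.5, so S₂/S₁ = (C_{A,2}/C_{A,1})^-0.5.
= (1.89/8.49)^(-0.5) = (0.2226)^(-0.5) = 2.12.

2.12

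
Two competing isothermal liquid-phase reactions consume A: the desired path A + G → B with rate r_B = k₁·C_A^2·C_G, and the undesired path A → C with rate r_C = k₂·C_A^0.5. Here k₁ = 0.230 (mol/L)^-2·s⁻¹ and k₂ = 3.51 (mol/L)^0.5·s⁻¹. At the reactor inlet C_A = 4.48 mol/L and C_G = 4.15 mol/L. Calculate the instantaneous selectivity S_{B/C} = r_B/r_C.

2.58

S_{B/C} = r_B/r_C = (k₁·C_A^2·C_G)/(k₂·C_A^0.5) = (k₁/k₂)·C_A^1.5·C_G.
= (0.230×4.480^2×4.150) / (3.51×4.480^0.5) = 19.16/7.429 = 2.58.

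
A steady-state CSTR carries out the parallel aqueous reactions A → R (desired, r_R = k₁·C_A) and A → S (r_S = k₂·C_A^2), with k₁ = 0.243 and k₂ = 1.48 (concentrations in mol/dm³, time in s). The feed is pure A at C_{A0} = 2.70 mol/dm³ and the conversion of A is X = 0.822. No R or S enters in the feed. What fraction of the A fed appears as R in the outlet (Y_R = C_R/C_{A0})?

0.209

Exit C_A = C_{A0}(1−X) = 2.70×0.178 = 0.4806 mol/dm³.
In a CSTR the entire volume is at exit conditions, so r_R = 0.243×0.4806 = 0.1168 and r_S = 1.48×0.4806^2 = 0.3418.
Fraction of consumed A going to R: r_R/(r_R+r_S) = 0.2546.
C_R = 0.2546·C_{A0}·X = 0.2546×2.70×0.822 = 0.565 mol/dm³; Y_R = C_R/C_{A0} = 0.209.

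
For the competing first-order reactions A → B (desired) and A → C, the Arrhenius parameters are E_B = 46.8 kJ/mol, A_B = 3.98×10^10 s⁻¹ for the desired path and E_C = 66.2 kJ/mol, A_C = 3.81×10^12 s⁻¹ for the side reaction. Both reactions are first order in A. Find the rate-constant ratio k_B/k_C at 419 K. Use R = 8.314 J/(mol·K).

2.74

With equal orders, S_{B/C} = k_B/k_C = (A_B/A_C)·exp[(E_C−E_B)/(RT)].
(E_C−E_B)/(RT) = (66.2−46.8)×10³/(8.314×419) = 19400/3484 = 5.569.
k_B/k_C = (3.98×10^10/3.81×10^12)·exp(5.569) = 0.01045 × 262.2 = 2.74.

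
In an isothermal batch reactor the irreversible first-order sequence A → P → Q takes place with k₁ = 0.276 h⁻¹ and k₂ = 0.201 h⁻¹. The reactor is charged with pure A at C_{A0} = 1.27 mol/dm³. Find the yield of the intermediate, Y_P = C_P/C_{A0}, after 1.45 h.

0.283

For first-order series with pure A initially, C_P(t) = k₁C_{A0}/(k₂−k₁)·(e^(−k₁t) − e^(−k₂t)).
e^(−k₁t) = e^(−0.276×1.45) = e^(−0.4002) = 0.6702; e^(−k₂t) = e^(−0.2914) = 0.7472.
C_P = 0.276×1.27/(0.201−0.276) × (0.6702−0.7472) = (-4.674)×(-0.07699) = 0.3598 mol/dm³.
Y_P = C_P/C_{A0} = 0.3598/1.27 = 0.283.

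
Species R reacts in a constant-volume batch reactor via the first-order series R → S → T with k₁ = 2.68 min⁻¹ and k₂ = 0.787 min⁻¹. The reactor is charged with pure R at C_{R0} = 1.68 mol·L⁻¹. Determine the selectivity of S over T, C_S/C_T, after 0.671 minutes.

2.57

The intermediate concentration in a first-order A→B→C sequence is C_S = k₁C_{R0}(e^(−k₁t) − e^(−k₂t))/(k₂−k₁).
e^(−k₁t) = e^(−2.68×0.671) = e^(−1.798) = 0.1656; e^(−k₂t) = e^(−0.5281) = 0.5897.
C_S = 2.68×1.68/(0.787−2.68) × (0.1656−0.5897) = (-2.378)×(-0.4242) = 1.009 mol·L⁻¹.
C_R = C_{R0}e^(−k₁t) = 0.2782 mol·L⁻¹, so C_T = C_{R0}−C_R−C_S = 0.3930 mol·L⁻¹; C_S/C_T = 2.57.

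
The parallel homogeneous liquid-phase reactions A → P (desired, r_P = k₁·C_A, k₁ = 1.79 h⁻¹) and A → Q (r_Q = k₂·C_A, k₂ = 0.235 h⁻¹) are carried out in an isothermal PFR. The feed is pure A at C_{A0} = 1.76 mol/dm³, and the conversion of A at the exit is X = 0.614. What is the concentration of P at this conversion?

C_A = C_{A0}(1−X) = 0.6794 mol/dm³.
Both paths are first order in A, so the instantaneous fraction to P is constant: dC_P/d(−C_A) = k₁/(k₁+k₂) = 0.8840.
C_P = 0.8840·(C_{A0}−C_A) = 0.8840×1.081 = 0.955 mol/dm³.

0.955 mol/dm³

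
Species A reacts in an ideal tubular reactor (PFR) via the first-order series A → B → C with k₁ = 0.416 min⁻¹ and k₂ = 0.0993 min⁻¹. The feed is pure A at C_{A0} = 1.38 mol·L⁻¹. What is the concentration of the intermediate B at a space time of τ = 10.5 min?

Solving the coupled first-order balances gives C_B(τ) = [k₁/(k₂−k₁)]·C_{A0}·(e^(−k₁τ) − e^(−k₂τ)).
e^(−k₁τ) = e^(−0.416×10.5) = e^(−4.368) = 0.01268; e^(−k₂τ) = e^(−1.043) = 0.3525.
C_B = 0.416×1.38/(0.0993−0.416) × (0.01268−0.3525) = (-1.813)×(-0.3398) = 0.6160 mol·L⁻¹.

0.616 mol·L⁻¹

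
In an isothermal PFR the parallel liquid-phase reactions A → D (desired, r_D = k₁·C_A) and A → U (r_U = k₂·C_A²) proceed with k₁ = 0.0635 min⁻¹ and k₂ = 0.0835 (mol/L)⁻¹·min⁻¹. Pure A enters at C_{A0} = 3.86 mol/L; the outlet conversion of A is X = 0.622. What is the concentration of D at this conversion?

C_A = C_{A0}(1−X) = 1.459 mol/L.
Along a PFR/batch, dC_D/dC_A = −r_D/(r_D+r_U) = −k₁/(k₁+k₂·C_A).
Integrating from C_{A0} to C_A: C_D = (0.0635/0.0835)·ln[(0.0635+0.0835·3.86)/(0.0635+0.0835·1.46)] = 0.7605·ln(0.3858/0.1853) = 0.5576 mol/L.

0.558 mol/L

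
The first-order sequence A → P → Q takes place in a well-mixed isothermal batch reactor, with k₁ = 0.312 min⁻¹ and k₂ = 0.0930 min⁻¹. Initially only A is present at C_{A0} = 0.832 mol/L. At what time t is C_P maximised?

The intermediate peaks when r₁ = r₂, i.e. k₁e^(−k₁t) = k₂e^(−k₂t), giving t_opt = ln(k₂/k₁)/(k₂−k₁).
= ln(0.0930/0.312)/(0.0930−0.312) = ln(0.2981)/-0.2190 = -1.210/-0.2190 = 5.53 min.

5.53 min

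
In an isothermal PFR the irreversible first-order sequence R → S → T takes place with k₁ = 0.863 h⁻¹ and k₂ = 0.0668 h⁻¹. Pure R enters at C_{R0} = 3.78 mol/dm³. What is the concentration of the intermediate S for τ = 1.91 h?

Solving the coupled first-order balances gives C_S(τ) = [k₁/(k₂−k₁)]·C_{R0}·(e^(−k₁τ) − e^(−k₂τ)).
e^(−k₁τ) = e^(−0.863×1.91) = e^(−1.648) = 0.1924; e^(−k₂τ) = e^(−0.1276) = 0.8802.
C_S = 0.863×3.78/(0.0668−0.863) × (0.1924−0.8802) = (-4.097)×(-0.6878) = 2.818 mol/dm³.

2.82 mol/dm³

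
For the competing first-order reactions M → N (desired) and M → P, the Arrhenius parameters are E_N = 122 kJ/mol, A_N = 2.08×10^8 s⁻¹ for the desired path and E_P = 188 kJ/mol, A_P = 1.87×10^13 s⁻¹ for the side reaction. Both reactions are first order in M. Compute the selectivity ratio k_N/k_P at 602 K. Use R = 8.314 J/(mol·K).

5.93

k_N/k_P = (A_N/A_P)·exp[−(E_N−E_P)/(RT)] = (A_N/A_P)·exp[(E_P−E_N)/(RT)].
(E_P−E_N)/(RT) = (188−122)×10³/(8.314×602) = 66000/5005 = 13.19.
k_N/k_P = (2.08×10^8/1.87×10^13)·exp(13.19) = 1.112×10^-5 × 5.332×10^5 = 5.93.
Since E_N < E_P, lowering the temperature improves selectivity toward N.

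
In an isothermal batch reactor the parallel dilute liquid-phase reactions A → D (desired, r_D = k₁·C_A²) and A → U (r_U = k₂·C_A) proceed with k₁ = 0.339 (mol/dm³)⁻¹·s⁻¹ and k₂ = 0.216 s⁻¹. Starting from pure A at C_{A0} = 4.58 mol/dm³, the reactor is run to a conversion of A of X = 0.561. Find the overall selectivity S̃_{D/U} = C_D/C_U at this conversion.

C_A = C_{A0}(1−X) = 2.011 mol/dm³.
Along a PFR/batch, dC_U/dC_A = −r_U/(r_D+r_U) = −k₂/(k₂+k₁·C_A).
Integrating from C_{A0} to C_A: C_U = (0.216/0.339)·ln[(0.216+0.339·4.58)/(0.216+0.339·2.01)] = 0.6372·ln(1.769/0.8976) = 0.4321 mol/dm³.
Then C_D = (C_{A0}−C_A) − C_U = 2.569 − 0.4321 = 2.137 mol/dm³.
S̃_{D/U} = C_D/C_U = 2.137/0.4321 = 4.95.

4.95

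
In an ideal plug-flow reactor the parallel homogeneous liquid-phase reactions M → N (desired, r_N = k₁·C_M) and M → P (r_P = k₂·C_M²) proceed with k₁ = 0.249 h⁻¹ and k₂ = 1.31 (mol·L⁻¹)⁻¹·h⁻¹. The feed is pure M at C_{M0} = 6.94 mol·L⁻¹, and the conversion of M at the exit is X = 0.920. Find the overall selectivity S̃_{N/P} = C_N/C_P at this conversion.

0.0721

C_M = C_{M0}(1−X) = 0.5552 mol·L⁻¹.
Along a PFR/batch, dC_N/dC_M = −r_N/(r_N+r_P) = −k₁/(k₁+k₂·C_M).
Integrating from C_{M0} to C_M: C_N = (0.249/1.31)·ln[(0.249+1.31·6.94)/(0.249+1.31·0.555)] = 0.1901·ln(9.340/0.9763) = 0.4293 mol·L⁻¹.
C_P = (C_{M0}−C_M)−C_N = 5.956 mol·L⁻¹; S̃_{N/P} = 0.4293/5.956 = 0.0721.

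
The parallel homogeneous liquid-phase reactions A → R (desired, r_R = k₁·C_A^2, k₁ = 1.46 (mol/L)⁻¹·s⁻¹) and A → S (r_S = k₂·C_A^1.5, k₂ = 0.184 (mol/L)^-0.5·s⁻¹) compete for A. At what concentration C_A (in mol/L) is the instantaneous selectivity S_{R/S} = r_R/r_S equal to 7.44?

S_{R/S} = (k₁/k₂)·C_A^0.5 ⇒ C_A = (S·k₂/k₁)^(2).
= (7.44×0.184/1.46)^(2) = (0.9376)^(2) = 0.879 mol/L.

0.879 mol/L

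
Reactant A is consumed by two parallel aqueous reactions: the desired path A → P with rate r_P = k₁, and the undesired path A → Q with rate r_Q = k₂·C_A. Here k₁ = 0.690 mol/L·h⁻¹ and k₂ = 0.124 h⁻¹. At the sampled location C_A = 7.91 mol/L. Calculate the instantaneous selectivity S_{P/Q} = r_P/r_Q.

0.703

S_{P/Q} = r_P/r_Q = (k₁)/(k₂·C_A) = (k₁/k₂)·C_A⁻¹.
= (0.690) / (0.124×7.910) = 0.6900/0.9808 = 0.703.
The undesired path is higher order in A, so low C_A (CSTR or dilute feed) favours P.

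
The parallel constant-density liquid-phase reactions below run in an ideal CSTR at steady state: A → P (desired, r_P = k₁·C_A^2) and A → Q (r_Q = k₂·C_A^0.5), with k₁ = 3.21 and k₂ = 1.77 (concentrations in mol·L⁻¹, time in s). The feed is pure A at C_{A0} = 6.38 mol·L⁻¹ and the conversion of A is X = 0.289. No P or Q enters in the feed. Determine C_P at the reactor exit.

1.74 mol·L⁻¹

Exit C_A = C_{A0}(1−X) = 6.38×0.711 = 4.536 mol·L⁻¹.
A CSTR operates uniformly at the exit composition, giving r_P = 66.05 and r_Q = 3.770 (each k·C_A^n at C_A = 4.536).
Fraction of consumed A going to P: r_P/(r_P+r_Q) = 0.9460.
C_P = 0.9460·C_{A0}·X = 0.9460×6.38×0.289 = 1.74 mol·L⁻¹.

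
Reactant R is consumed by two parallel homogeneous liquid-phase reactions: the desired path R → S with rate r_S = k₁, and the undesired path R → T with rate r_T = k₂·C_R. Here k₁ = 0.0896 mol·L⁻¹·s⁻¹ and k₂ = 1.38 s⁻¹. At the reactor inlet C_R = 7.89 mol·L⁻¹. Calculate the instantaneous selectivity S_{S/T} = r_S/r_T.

S_{S/T} = r_S/r_T = (k₁)/(k₂·C_R) = (k₁/k₂)·C_R⁻¹.
= (0.0896) / (1.38×7.890) = 0.08960/10.89 = 0.00823.

0.00823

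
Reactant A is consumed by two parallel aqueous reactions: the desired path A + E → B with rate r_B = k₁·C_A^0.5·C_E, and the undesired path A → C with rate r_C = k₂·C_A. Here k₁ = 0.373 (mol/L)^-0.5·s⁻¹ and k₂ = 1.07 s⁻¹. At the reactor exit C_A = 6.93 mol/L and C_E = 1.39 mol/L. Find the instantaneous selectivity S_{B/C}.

0.184

S_{B/C} = r_B/r_C = (k₁·C_A^0.5·C_E)/(k₂·C_A) = (k₁/k₂)·C_A^-0.5·C_E.
= (0.373×6.930^0.5×1.390) / (1.07×6.930) = 1.365/7.415 = 0.184.
The undesired path is higher order in A, so low C_A (CSTR or dilute feed) favours B.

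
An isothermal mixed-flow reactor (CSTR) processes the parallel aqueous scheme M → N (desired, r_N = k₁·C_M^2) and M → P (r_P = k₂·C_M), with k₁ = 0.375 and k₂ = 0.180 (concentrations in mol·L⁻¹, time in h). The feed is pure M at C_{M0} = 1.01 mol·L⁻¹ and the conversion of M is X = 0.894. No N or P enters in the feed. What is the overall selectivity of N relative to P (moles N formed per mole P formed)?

0.223

Exit C_M = C_{M0}(1−X) = 1.01×0.106 = 0.1071 mol·L⁻¹.
A CSTR operates uniformly at the exit composition, giving r_N = 0.004298 and r_P = 0.01927 (each k·C_M^n at C_M = 0.1071).
Overall selectivity = C_N/C_P = r_Nτ/(r_Pτ) = r_N/r_P = 0.223.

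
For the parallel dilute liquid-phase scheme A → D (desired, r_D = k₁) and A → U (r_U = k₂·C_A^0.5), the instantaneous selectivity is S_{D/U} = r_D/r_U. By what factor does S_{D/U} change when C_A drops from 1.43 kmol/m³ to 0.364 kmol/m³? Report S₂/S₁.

1.98

S_{D/U} = (k₁/k₂)·C_A^-0.5, so S₂/S₁ = (C_{A,2}/C_{A,1})^-0.5.
= (0.364/1.43)^(-0.5) = (0.2545)^(-0.5) = 1.98.
Selectivity toward D rises as C_A falls — low-concentration operation is favoured.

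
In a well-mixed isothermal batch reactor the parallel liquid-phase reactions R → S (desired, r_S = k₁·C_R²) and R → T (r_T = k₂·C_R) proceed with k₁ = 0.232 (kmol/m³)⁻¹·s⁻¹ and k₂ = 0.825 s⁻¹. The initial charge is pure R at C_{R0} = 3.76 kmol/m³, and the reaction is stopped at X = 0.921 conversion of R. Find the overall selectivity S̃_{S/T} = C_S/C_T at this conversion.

0.519

C_R = C_{R0}(1−X) = 0.2970 kmol/m³.
Along a PFR/batch, dC_T/dC_R = −r_T/(r_S+r_T) = −k₂/(k₂+k₁·C_R).
Integrating from C_{R0} to C_R: C_T = (0.825/0.232)·ln[(0.825+0.232·3.76)/(0.825+0.232·0.297)] = 3.556·ln(1.697/0.8939) = 2.280 kmol/m³.
Then C_S = (C_{R0}−C_R) − C_T = 3.463 − 2.280 = 1.183 kmol/m³.
S̃_{S/T} = C_S/C_T = 1.183/2.280 = 0.519.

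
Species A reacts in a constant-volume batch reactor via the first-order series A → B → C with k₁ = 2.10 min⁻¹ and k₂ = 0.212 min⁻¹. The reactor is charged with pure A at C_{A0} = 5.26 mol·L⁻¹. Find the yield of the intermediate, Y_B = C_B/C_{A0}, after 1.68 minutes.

0.746

The intermediate concentration in a first-order A→B→C sequence is C_B = k₁C_{A0}(e^(−k₁t) − e^(−k₂t))/(k₂−k₁).
e^(−k₁t) = e^(−2.10×1.68) = e^(−3.528) = 0.02936; e^(−k₂t) = e^(−0.3562) = 0.7004.
C_B = 2.10×5.26/(0.212−2.10) × (0.02936−0.7004) = (-5.851)×(-0.6710) = 3.926 mol·L⁻¹.
Y_B = C_B/C_{A0} = 3.926/5.26 = 0.746.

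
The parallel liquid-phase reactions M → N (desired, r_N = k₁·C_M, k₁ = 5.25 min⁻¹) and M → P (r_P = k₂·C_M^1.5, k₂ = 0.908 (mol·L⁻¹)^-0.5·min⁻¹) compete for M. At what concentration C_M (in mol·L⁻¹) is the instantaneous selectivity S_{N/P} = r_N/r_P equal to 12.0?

S_{N/P} = (k₁/k₂)·C_M^-0.5 ⇒ C_M = (S·k₂/k₁)^(-2).
= (12.0×0.908/5.25)^(-2) = (2.075)^(-2) = 0.232 mol·L⁻¹.

0.232 mol·L⁻¹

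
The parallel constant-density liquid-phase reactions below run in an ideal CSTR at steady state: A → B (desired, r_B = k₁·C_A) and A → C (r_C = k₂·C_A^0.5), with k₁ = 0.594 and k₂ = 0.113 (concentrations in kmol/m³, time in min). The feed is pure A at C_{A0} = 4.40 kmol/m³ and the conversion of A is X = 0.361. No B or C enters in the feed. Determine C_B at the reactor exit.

Exit C_A = C_{A0}(1−X) = 4.40×0.639 = 2.812 kmol/m³.
A CSTR operates uniformly at the exit composition, giving r_B = 1.670 and r_C = 0.1895 (each k·C_A^n at C_A = 2.812).
Fraction of consumed A going to B: r_B/(r_B+r_C) = 0.8981.
C_B = 0.8981·C_{A0}·X = 0.8981×4.40×0.361 = 1.43 kmol/m³.

1.43 kmol/m³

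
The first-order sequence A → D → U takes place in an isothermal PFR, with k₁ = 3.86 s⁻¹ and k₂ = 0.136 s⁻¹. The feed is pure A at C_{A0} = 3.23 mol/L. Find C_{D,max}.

2.86 mol/L

At the optimum, C_{D,max}/C_{A0} = (k₁/k₂)^[k₂/(k₂−k₁)].
= (3.86/0.136)^(0.136/(0.136−3.86)) = (28.38)^(-0.03652) = 0.8850.
C_{D,max} = 0.8850×3.23 = 2.86 mol/L.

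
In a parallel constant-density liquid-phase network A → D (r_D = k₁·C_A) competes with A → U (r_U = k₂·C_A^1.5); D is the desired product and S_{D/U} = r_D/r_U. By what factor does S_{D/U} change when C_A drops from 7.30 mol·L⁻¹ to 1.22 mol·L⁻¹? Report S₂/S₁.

S_{D/U} = (k₁/k₂)·C_A^-0.5, so S₂/S₁ = (C_{A,2}/C_{A,1})^-0.5.
= (1.22/7.30)^(-0.5) = (0.1671)^(-0.5) = 2.45.
Selectivity toward D rises as C_A falls — low-concentration operation is favoured.

2.45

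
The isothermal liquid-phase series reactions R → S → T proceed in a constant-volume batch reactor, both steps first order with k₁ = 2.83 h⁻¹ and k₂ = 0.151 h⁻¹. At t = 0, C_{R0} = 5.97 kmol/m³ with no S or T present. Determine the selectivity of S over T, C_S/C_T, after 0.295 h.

Solving the coupled first-order balances gives C_S(t) = [k₁/(k₂−k₁)]·C_{R0}·(e^(−k₁t) − e^(−k₂t)).
e^(−k₁t) = e^(−2.83×0.295) = e^(−0.8348) = 0.4339; e^(−k₂t) = e^(−0.04454) = 0.9564.
C_S = 2.83×5.97/(0.151−2.83) × (0.4339−0.9564) = (-6.306)×(-0.5225) = 3.295 kmol/m³.
C_R = C_{R0}e^(−k₁t) = 2.591 kmol/m³, so C_T = C_{R0}−C_R−C_S = 0.08428 kmol/m³; C_S/C_T = 39.1.

39.1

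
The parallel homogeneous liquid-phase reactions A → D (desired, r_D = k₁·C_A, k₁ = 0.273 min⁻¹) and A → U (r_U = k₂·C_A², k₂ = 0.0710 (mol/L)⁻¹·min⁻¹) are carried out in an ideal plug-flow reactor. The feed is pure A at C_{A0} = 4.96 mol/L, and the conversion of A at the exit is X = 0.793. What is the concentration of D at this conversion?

2.28 mol/L

C_A = C_{A0}(1−X) = 1.027 mol/L.
Along a PFR/batch, dC_D/dC_A = −r_D/(r_D+r_U) = −k₁/(k₁+k₂·C_A).
Integrating from C_{A0} to C_A: C_D = (0.273/0.0710)·ln[(0.273+0.0710·4.96)/(0.273+0.0710·1.03)] = 3.845·ln(0.6252/0.3459) = 2.276 mol/L.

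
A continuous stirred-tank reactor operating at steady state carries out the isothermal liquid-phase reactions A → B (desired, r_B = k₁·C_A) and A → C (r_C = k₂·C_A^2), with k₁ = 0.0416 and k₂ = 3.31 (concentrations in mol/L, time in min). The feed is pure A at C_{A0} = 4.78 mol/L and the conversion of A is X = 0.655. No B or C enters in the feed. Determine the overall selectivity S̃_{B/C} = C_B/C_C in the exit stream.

0.00762

Exit C_A = C_{A0}(1−X) = 4.78×0.345 = 1.649 mol/L.
A CSTR operates uniformly at the exit composition, giving r_B = 0.06860 and r_C = 9.002 (each k·C_A^n at C_A = 1.649).
Overall selectivity = C_B/C_C = r_Bτ/(r_Cτ) = r_B/r_C = 0.00762.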